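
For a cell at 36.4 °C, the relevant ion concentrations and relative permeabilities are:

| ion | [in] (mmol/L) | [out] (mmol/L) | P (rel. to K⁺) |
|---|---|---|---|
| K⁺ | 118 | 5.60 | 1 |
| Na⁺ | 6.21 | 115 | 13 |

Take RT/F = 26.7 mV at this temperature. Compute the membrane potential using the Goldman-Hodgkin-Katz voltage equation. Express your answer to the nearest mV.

54 mV

Vm = 26.7 · ln[(Σ P·[cation]ₒ + Σ P·[anion]ᵢ) / (Σ P·[cation]ᵢ + Σ P·[anion]ₒ)]
Numerator = 1×5.60 + 13×115 = 1501
Denominator = 1×118 + 13×6.21 = 198.7
Vm = 26.7 · ln(7.5509) = 26.7 × (2.0217) = 53.98 mV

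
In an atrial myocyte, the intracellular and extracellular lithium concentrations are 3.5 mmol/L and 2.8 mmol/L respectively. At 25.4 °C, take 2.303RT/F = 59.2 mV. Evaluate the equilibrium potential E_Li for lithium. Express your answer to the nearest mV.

-6 mV

E = (59.2/z) · log₁₀([Li⁺]_out/[Li⁺]_in) with z = +1.
= (59.2/1) · log₁₀(2.8/3.5) = 59.20 · log₁₀(0.8)
= 59.20 · (-0.0969) = -5.74 mV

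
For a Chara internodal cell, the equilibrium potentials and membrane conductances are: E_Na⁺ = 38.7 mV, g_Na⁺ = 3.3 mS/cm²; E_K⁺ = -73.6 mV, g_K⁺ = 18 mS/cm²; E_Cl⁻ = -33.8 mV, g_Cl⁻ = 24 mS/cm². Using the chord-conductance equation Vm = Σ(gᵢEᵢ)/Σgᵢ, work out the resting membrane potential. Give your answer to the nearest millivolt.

-44 mV

Σ gᵢEᵢ = 3.3·(38.7) + 18·(-73.6) + 24·(-33.8) = -2008.29
Σ gᵢ = 3.3 + 18 + 24 = 45.3
Vm = -2008.29 / 45.3 = -44.33 mV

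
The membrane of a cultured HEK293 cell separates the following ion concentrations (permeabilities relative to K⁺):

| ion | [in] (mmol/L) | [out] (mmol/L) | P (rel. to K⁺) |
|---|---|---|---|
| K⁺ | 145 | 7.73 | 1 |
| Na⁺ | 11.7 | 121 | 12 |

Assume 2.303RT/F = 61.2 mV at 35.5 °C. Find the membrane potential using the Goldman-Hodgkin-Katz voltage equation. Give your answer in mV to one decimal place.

43.4 mV

Vm = 61.2 · log₁₀[(Σ P·[cation]ₒ + Σ P·[anion]ᵢ) / (Σ P·[cation]ᵢ + Σ P·[anion]ₒ)]
Numerator = 1×7.73 + 12×121 = 1460
Denominator = 1×145 + 12×11.7 = 285.4
Vm = 61.2 · log₁₀(5.1147) = 61.2 × (0.7088) = 43.38 mV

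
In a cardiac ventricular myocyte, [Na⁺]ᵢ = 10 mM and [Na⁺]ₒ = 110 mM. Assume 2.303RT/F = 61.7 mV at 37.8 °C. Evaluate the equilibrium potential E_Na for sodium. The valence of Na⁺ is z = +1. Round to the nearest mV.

E = (61.7/z) · log₁₀([Na⁺]_out/[Na⁺]_in) with z = +1.
= (61.7/1) · log₁₀(110/10) = 61.70 · log₁₀(11)
= 61.70 · (1.0414) = 64.25 mV

64 mV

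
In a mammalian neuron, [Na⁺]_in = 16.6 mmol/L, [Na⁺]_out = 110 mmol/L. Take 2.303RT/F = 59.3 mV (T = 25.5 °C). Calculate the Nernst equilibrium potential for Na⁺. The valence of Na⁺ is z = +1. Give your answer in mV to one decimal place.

48.7 mV

E = (59.3/z) · log₁₀([Na⁺]_out/[Na⁺]_in) with z = +1.
= (59.3/1) · log₁₀(110/16.6) = 59.30 · log₁₀(6.627)
= 59.30 · (0.8213) = 48.70 mV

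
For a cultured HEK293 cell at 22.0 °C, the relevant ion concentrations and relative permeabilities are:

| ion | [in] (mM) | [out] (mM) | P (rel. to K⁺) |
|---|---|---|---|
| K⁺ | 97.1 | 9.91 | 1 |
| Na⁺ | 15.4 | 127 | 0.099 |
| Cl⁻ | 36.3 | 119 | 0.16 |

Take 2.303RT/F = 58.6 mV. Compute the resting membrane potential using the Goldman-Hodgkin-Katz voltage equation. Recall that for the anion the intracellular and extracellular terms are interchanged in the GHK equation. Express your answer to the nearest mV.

Vm = 58.6 · log₁₀[(Σ P·[cation]ₒ + Σ P·[anion]ᵢ) / (Σ P·[cation]ᵢ + Σ P·[anion]ₒ)]
Numerator = 1×9.91 + 0.099×127 + 0.16×36.3 = 28.29
Denominator = 1×97.1 + 0.099×15.4 + 0.16×119 = 117.7
Vm = 58.6 · log₁₀(0.24044) = 58.6 × (-0.6190) = -36.27 mV

-36 mV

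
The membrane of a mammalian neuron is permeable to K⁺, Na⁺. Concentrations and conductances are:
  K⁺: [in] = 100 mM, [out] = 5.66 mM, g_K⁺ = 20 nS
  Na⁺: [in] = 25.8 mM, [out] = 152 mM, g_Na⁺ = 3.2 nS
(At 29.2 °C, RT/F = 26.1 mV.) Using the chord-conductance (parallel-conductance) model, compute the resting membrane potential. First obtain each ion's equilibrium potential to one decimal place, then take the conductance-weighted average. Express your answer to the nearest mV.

-58 mV

E_K⁺ = (26.1/1)·ln(5.66/100) = -75.0 mV
E_Na⁺ = (26.1/1)·ln(152/25.8) = 46.3 mV
Vm = (Σ gᵢEᵢ)/(Σ gᵢ) = (20·-75.0 + 3.2·46.3) / (20 + 3.2)
= -1351.84 / 23.2 = -58.27 mV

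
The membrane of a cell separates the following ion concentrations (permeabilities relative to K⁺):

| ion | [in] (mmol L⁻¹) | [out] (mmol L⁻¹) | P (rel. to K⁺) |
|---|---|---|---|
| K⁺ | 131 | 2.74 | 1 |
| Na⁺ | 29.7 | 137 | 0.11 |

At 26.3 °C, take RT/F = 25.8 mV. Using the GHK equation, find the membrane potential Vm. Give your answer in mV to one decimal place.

-52.1 mV

Vm = 25.8 · ln[(Σ P·[cation]ₒ + Σ P·[anion]ᵢ) / (Σ P·[cation]ᵢ + Σ P·[anion]ₒ)]
Numerator = 1×2.74 + 0.11×137 = 17.81
Denominator = 1×131 + 0.11×29.7 = 134.3
Vm = 25.8 · ln(0.13265) = 25.8 × (-2.0201) = -52.12 mV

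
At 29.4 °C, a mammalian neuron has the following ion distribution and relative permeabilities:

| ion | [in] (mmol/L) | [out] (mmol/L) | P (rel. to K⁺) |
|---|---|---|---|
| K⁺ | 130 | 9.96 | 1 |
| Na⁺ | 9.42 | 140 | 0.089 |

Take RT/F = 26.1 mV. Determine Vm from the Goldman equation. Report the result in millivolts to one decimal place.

Vm = 26.1 · ln[(Σ P·[cation]ₒ + Σ P·[anion]ᵢ) / (Σ P·[cation]ᵢ + Σ P·[anion]ₒ)]
Numerator = 1×9.96 + 0.089×140 = 22.42
Denominator = 1×130 + 0.089×9.42 = 130.8
Vm = 26.1 · ln(0.17136) = 26.1 × (-1.7640) = -46.04 mV

-46.0 mV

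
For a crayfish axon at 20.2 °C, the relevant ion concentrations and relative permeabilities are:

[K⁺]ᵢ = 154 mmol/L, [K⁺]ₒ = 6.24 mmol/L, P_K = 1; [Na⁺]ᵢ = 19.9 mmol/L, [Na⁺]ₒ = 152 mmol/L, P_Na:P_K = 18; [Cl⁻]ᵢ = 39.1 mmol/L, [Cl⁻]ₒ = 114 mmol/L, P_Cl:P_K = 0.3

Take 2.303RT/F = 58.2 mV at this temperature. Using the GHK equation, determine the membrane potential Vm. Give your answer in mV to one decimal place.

Vm = 58.2 · log₁₀[(Σ P·[cation]ₒ + Σ P·[anion]ᵢ) / (Σ P·[cation]ᵢ + Σ P·[anion]ₒ)]
Numerator = 1×6.24 + 18×152 + 0.3×39.1 = 2754
Denominator = 1×154 + 18×19.9 + 0.3×114 = 546.4
Vm = 58.2 · log₁₀(5.0402) = 58.2 × (0.7024) = 40.88 mV

40.9 mV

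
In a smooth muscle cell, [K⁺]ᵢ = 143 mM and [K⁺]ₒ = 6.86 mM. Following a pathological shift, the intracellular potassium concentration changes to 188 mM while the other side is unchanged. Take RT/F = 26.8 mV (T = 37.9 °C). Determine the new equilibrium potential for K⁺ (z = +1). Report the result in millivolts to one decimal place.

-88.7 mV

After the shift: [K⁺]_out = 6.86, [K⁺]_in = 188 mM.
E_new = (26.8/1)·ln(6.86/188) = 26.80 · (-3.3107) = -88.73 mV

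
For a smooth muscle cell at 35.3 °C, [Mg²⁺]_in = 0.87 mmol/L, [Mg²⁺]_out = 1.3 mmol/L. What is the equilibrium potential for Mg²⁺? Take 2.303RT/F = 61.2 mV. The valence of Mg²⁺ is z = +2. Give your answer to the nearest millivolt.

5 mV

E = (61.2/z) · log₁₀([Mg²⁺]_out/[Mg²⁺]_in) with z = +2.
= (61.2/2) · log₁₀(1.3/0.87) = 30.60 · log₁₀(1.494)
= 30.60 · (0.1744) = 5.34 mV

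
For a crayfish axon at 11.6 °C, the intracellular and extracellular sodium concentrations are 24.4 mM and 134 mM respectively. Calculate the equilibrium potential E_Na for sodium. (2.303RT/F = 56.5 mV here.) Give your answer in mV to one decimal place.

41.8 mV

E = (56.5/z) · log₁₀([Na⁺]_out/[Na⁺]_in) with z = +1.
= (56.5/1) · log₁₀(134/24.4) = 56.50 · log₁₀(5.492)
= 56.50 · (0.7397) = 41.79 mV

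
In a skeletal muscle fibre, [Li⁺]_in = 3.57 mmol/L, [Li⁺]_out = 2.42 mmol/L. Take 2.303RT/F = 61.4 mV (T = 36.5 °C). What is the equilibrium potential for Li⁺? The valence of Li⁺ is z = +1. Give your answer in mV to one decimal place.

E = (61.4/z) · log₁₀([Li⁺]_out/[Li⁺]_in) with z = +1.
= (61.4/1) · log₁₀(2.42/3.57) = 61.40 · log₁₀(0.6779)
= 61.40 · (-0.1689) = -10.37 mV

-10.4 mV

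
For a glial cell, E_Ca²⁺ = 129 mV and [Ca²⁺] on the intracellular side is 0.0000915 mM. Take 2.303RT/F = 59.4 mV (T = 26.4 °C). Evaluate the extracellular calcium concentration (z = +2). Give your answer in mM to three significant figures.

2.02 mM

Nernst: E = (59.4/2) · log₁₀([out]/[in]), so log₁₀([out]/[in]) = 129.0 × 2 / 59.4 = 4.3434.
[out]/[in] = 10^(4.3434) = 2.205e+04.
[out] = 2.205e+04 × 0.0000915 = 2.018 mM.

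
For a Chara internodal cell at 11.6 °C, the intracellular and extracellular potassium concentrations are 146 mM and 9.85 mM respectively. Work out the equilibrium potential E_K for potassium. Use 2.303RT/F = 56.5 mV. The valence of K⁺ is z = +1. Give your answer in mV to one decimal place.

E = (56.5/z) · log₁₀([K⁺]_out/[K⁺]_in) with z = +1.
= (56.5/1) · log₁₀(9.85/146) = 56.50 · log₁₀(0.06747)
= 56.50 · (-1.1709) = -66.16 mV

-66.2 mV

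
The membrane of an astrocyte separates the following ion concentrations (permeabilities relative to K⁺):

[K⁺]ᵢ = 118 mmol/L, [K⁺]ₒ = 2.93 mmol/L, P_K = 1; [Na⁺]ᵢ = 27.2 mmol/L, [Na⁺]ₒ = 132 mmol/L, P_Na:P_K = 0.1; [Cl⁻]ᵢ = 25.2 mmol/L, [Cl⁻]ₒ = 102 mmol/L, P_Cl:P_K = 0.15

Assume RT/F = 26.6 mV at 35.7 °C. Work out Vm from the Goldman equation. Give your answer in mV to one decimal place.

Vm = 26.6 · ln[(Σ P·[cation]ₒ + Σ P·[anion]ᵢ) / (Σ P·[cation]ᵢ + Σ P·[anion]ₒ)]
Numerator = 1×2.93 + 0.1×132 + 0.15×25.2 = 19.91
Denominator = 1×118 + 0.1×27.2 + 0.15×102 = 136
Vm = 26.6 · ln(0.14638) = 26.6 × (-1.9216) = -51.11 mV

-51.1 mV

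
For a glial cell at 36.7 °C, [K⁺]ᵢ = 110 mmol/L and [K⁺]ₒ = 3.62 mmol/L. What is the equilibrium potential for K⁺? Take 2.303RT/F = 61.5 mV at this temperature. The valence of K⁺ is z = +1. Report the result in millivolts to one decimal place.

-91.2 mV

E = (61.5/z) · log₁₀([K⁺]_out/[K⁺]_in) with z = +1.
= (61.5/1) · log₁₀(3.62/110) = 61.50 · log₁₀(0.03291)
= 61.50 · (-1.4827) = -91.19 mV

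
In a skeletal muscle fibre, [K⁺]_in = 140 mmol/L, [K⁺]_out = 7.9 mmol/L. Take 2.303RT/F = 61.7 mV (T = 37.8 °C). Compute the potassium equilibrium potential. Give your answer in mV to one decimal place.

E = (61.7/z) · log₁₀([K⁺]_out/[K⁺]_in) with z = +1.
= (61.7/1) · log₁₀(7.9/140) = 61.70 · log₁₀(0.05643)
= 61.70 · (-1.2485) = -77.03 mV

-77.0 mV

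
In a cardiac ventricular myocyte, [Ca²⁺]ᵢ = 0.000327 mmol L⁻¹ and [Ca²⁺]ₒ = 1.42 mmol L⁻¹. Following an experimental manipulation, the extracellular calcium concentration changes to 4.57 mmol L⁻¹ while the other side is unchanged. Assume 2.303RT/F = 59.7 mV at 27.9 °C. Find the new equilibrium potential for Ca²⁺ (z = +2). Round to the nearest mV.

After the shift: [Ca²⁺]_out = 4.57, [Ca²⁺]_in = 0.000327 mmol L⁻¹.
E_new = (59.7/2)·log₁₀(4.57/0.000327) = 29.85 · (4.1454) = 123.74 mV

124 mV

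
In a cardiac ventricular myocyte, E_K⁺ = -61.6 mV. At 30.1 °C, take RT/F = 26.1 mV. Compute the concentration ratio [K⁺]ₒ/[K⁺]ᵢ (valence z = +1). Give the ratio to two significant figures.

ln([out]/[in]) = E·z/(26.1) = -61.6 × 1 / 26.1 = -2.3602
[out]/[in] = e^(-2.3602) = 0.09441

0.094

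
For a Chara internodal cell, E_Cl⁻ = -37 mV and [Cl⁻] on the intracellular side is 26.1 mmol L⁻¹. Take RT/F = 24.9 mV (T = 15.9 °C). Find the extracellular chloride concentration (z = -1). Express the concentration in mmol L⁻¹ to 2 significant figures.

120 mmol L⁻¹

Nernst: E = (24.9/-1) · ln([out]/[in]), so ln([out]/[in]) = -37.0 × -1 / 24.9 = 1.4859.
[out]/[in] = e^(1.4859) = 4.419.
[out] = 4.419 × 26.1 = 115.3 mmol L⁻¹.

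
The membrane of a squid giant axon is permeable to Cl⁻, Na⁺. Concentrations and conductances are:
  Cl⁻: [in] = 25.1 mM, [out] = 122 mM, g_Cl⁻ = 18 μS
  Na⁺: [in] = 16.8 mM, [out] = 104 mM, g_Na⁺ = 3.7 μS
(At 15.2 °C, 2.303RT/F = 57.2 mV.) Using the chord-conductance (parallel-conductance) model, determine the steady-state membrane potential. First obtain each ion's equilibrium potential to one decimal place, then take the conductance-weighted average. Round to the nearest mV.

E_Cl⁻ = (57.2/-1)·log₁₀(122/25.1) = -39.3 mV
E_Na⁺ = (57.2/1)·log₁₀(104/16.8) = 45.3 mV
Vm = (Σ gᵢEᵢ)/(Σ gᵢ) = (18·-39.3 + 3.7·45.3) / (18 + 3.7)
= -539.79 / 21.7 = -24.88 mV

-25 mV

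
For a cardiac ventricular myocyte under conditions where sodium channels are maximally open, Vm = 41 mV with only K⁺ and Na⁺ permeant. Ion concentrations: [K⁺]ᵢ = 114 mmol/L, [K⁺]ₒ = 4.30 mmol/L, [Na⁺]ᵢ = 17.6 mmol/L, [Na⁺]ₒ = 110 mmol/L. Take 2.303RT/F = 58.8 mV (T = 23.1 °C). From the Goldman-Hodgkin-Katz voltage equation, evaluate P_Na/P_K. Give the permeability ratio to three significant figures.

25.2

Let α = P_Na/P_K. GHK: Vm = 58.8·log₁₀[(Kₒ + α·Naₒ)/(Kᵢ + α·Naᵢ)].
10^(Vm/58.8) = 10^(41.0/58.8) = 4.9806
So 4.9806·(Kᵢ + α·Naᵢ) = Kₒ + α·Naₒ → α = (4.9806·114.0 − 4.3) / (110.0 − 4.9806·17.6)
α = (567.8 − 4.3) / (110.0 − 87.66) = 563.5/22.34 = 25.22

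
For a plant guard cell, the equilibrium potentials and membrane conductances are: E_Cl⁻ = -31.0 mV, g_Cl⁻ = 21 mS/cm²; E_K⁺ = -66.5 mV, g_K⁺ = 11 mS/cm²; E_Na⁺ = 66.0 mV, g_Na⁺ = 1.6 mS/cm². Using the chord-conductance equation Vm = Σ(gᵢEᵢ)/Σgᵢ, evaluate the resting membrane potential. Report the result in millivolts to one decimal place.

Σ gᵢEᵢ = 21·(-31.0) + 11·(-66.5) + 1.6·(66.0) = -1276.90
Σ gᵢ = 21 + 11 + 1.6 = 33.6
Vm = -1276.90 / 33.6 = -38.00 mV

-38.0 mV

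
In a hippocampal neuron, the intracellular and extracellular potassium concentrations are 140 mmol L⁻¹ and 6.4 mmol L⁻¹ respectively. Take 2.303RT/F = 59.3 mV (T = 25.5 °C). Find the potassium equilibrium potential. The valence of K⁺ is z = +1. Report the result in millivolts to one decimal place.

-79.5 mV

E = (59.3/z) · log₁₀([K⁺]_out/[K⁺]_in) with z = +1.
= (59.3/1) · log₁₀(6.4/140) = 59.30 · log₁₀(0.04571)
= 59.30 · (-1.3399) = -79.46 mV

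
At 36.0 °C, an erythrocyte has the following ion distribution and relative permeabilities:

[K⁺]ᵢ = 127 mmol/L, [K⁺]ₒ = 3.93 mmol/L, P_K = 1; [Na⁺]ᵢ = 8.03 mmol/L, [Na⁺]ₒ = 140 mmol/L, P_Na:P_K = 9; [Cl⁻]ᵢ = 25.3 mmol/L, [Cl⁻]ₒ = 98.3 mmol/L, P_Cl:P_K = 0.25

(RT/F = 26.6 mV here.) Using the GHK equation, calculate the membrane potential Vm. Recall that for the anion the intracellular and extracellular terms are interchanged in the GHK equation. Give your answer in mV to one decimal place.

46.2 mV

Vm = 26.6 · ln[(Σ P·[cation]ₒ + Σ P·[anion]ᵢ) / (Σ P·[cation]ᵢ + Σ P·[anion]ₒ)]
Numerator = 1×3.93 + 9×140 + 0.25×25.3 = 1270
Denominator = 1×127 + 9×8.03 + 0.25×98.3 = 223.8
Vm = 26.6 · ln(5.6747) = 26.6 × (1.7360) = 46.18 mV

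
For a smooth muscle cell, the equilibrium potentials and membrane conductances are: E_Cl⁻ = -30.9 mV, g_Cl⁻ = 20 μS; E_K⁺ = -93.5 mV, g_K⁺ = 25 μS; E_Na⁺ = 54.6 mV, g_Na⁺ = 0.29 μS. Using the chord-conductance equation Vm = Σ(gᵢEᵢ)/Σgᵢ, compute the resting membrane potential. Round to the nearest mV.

Σ gᵢEᵢ = 20·(-30.9) + 25·(-93.5) + 0.29·(54.6) = -2939.67
Σ gᵢ = 20 + 25 + 0.29 = 45.29
Vm = -2939.67 / 45.29 = -64.91 mV

-65 mV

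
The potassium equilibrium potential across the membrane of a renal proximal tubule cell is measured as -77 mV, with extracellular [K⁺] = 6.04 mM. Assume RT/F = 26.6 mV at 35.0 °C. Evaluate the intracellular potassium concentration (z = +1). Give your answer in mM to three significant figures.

Nernst: E = (26.6/1) · ln([out]/[in]), so ln([out]/[in]) = -77.0 × 1 / 26.6 = -2.8947.
[out]/[in] = e^(-2.8947) = 0.05531.
[in] = 6.04 / 0.05531 = 109.2 mM.

109 mM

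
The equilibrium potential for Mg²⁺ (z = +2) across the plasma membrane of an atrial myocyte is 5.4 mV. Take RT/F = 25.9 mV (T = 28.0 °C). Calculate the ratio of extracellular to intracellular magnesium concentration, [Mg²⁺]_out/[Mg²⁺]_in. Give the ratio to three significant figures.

ln([out]/[in]) = E·z/(25.9) = 5.4 × 2 / 25.9 = 0.4170
[out]/[in] = e^(0.4170) = 1.517

1.52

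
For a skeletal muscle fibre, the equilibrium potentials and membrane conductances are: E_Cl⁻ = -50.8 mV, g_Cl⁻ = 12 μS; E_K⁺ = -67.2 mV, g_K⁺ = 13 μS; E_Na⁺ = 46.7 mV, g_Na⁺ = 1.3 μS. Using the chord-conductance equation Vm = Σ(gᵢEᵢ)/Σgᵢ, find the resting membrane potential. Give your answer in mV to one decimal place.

-54.1 mV

Σ gᵢEᵢ = 12·(-50.8) + 13·(-67.2) + 1.3·(46.7) = -1422.49
Σ gᵢ = 12 + 13 + 1.3 = 26.3
Vm = -1422.49 / 26.3 = -54.09 mV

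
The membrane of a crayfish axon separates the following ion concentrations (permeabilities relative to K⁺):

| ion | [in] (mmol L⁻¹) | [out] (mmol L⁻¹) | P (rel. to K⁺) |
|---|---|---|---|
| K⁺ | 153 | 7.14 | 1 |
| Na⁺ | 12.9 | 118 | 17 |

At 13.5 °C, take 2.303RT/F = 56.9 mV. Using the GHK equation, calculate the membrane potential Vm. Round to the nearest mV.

Vm = 56.9 · log₁₀[(Σ P·[cation]ₒ + Σ P·[anion]ᵢ) / (Σ P·[cation]ᵢ + Σ P·[anion]ₒ)]
Numerator = 1×7.14 + 17×118 = 2013
Denominator = 1×153 + 17×12.9 = 372.3
Vm = 56.9 · log₁₀(5.4073) = 56.9 × (0.7330) = 41.71 mV

42 mV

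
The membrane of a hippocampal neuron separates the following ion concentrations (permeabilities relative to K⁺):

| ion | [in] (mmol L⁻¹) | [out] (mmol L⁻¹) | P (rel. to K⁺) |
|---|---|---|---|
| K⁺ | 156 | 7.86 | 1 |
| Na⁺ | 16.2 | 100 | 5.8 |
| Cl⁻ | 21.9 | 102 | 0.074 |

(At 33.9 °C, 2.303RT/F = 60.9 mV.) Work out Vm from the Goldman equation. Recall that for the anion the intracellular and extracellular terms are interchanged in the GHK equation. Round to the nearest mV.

Vm = 60.9 · log₁₀[(Σ P·[cation]ₒ + Σ P·[anion]ᵢ) / (Σ P·[cation]ᵢ + Σ P·[anion]ₒ)]
Numerator = 1×7.86 + 5.8×100 + 0.074×21.9 = 589.5
Denominator = 1×156 + 5.8×16.2 + 0.074×102 = 257.5
Vm = 60.9 · log₁₀(2.2892) = 60.9 × (0.3597) = 21.90 mV

22 mV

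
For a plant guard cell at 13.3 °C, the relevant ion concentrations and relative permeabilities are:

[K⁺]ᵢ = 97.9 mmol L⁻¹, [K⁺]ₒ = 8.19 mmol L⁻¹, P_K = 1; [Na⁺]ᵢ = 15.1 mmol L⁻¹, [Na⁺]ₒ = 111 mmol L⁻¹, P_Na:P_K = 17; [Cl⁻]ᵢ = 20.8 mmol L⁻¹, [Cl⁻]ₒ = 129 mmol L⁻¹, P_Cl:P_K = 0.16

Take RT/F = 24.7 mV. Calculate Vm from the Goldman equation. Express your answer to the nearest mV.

40 mV

Vm = 24.7 · ln[(Σ P·[cation]ₒ + Σ P·[anion]ᵢ) / (Σ P·[cation]ᵢ + Σ P·[anion]ₒ)]
Numerator = 1×8.19 + 17×111 + 0.16×20.8 = 1899
Denominator = 1×97.9 + 17×15.1 + 0.16×129 = 375.2
Vm = 24.7 · ln(5.0595) = 24.7 × (1.6213) = 40.05 mV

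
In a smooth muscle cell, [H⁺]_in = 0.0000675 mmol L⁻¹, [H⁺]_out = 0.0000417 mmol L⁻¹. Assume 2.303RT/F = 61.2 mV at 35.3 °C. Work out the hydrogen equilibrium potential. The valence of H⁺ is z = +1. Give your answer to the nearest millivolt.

-13 mV

E = (61.2/z) · log₁₀([H⁺]_out/[H⁺]_in) with z = +1.
= (61.2/1) · log₁₀(0.0000417/0.0000675) = 61.20 · log₁₀(0.6178)
= 61.20 · (-0.2092) = -12.80 mV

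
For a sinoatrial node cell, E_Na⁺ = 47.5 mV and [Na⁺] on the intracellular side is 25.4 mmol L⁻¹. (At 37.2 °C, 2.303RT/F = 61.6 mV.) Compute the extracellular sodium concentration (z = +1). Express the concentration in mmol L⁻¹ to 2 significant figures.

150 mmol L⁻¹

Nernst: E = (61.6/1) · log₁₀([out]/[in]), so log₁₀([out]/[in]) = 47.5 × 1 / 61.6 = 0.7711.
[out]/[in] = 10^(0.7711) = 5.903.
[out] = 5.903 × 25.4 = 149.9 mmol L⁻¹.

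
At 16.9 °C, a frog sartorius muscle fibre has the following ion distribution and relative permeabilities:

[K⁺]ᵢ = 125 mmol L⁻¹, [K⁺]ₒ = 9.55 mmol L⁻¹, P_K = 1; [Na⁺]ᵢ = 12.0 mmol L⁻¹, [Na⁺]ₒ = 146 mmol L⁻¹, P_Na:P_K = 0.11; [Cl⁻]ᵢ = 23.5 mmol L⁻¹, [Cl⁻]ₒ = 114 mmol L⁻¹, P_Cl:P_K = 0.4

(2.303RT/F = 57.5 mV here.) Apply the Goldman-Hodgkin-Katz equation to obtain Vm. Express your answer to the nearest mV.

Vm = 57.5 · log₁₀[(Σ P·[cation]ₒ + Σ P·[anion]ᵢ) / (Σ P·[cation]ᵢ + Σ P·[anion]ₒ)]
Numerator = 1×9.55 + 0.11×146 + 0.4×23.5 = 35.01
Denominator = 1×125 + 0.11×12.0 + 0.4×114 = 171.9
Vm = 57.5 · log₁₀(0.20364) = 57.5 × (-0.6911) = -39.74 mV

-40 mV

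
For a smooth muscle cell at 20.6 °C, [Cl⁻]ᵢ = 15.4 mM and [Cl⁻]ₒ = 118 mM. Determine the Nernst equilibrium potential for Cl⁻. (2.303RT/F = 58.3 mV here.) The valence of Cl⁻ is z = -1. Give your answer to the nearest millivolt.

E = (58.3/z) · log₁₀([Cl⁻]_out/[Cl⁻]_in) with z = -1.
For an anion, dividing by z = -1 reverses the sign.
= (58.3/-1) · log₁₀(118/15.4) = -58.30 · log₁₀(7.662)
= -58.30 · (0.8844) = -51.56 mV

-52 mV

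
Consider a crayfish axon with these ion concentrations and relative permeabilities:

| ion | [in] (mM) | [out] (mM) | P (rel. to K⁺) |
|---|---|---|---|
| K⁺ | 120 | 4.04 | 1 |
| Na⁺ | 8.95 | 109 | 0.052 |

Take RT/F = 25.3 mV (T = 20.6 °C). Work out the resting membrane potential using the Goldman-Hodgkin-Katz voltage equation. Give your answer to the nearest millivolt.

-64 mV

Vm = 25.3 · ln[(Σ P·[cation]ₒ + Σ P·[anion]ᵢ) / (Σ P·[cation]ᵢ + Σ P·[anion]ₒ)]
Numerator = 1×4.04 + 0.052×109 = 9.708
Denominator = 1×120 + 0.052×8.95 = 120.5
Vm = 25.3 · ln(0.080587) = 25.3 × (-2.5184) = -63.72 mV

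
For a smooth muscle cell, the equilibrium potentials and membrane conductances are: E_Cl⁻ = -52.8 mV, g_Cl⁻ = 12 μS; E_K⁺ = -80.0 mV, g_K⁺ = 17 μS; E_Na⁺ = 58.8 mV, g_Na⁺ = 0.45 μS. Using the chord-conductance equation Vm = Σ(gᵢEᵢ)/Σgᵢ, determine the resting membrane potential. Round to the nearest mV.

Σ gᵢEᵢ = 12·(-52.8) + 17·(-80.0) + 0.45·(58.8) = -1967.14
Σ gᵢ = 12 + 17 + 0.45 = 29.45
Vm = -1967.14 / 29.45 = -66.80 mV

-67 mV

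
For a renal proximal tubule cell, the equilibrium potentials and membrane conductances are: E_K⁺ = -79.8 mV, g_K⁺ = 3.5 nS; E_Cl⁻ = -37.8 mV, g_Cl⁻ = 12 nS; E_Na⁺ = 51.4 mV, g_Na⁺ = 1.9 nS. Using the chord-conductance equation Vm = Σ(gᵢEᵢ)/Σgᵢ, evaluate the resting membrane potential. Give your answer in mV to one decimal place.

Σ gᵢEᵢ = 3.5·(-79.8) + 12·(-37.8) + 1.9·(51.4) = -635.24
Σ gᵢ = 3.5 + 12 + 1.9 = 17.4
Vm = -635.24 / 17.4 = -36.51 mV

-36.5 mV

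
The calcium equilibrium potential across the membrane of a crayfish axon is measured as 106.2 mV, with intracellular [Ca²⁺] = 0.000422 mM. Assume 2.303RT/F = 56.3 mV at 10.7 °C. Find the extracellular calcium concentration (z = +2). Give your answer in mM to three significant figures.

Nernst: E = (56.3/2) · log₁₀([out]/[in]), so log₁₀([out]/[in]) = 106.2 × 2 / 56.3 = 3.7726.
[out]/[in] = 10^(3.7726) = 5924.
[out] = 5924 × 0.000422 = 2.5 mM.

2.50 mM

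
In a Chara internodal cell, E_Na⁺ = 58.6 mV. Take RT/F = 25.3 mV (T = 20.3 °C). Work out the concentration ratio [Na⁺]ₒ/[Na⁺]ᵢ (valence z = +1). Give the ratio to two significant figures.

ln([out]/[in]) = E·z/(25.3) = 58.6 × 1 / 25.3 = 2.3162
[out]/[in] = e^(2.3162) = 10.14

10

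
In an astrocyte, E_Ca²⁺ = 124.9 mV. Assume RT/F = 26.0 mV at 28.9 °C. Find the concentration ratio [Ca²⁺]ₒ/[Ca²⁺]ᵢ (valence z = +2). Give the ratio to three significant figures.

14900

ln([out]/[in]) = E·z/(26.0) = 124.9 × 2 / 26.0 = 9.6077
[out]/[in] = e^(9.6077) = 1.488e+04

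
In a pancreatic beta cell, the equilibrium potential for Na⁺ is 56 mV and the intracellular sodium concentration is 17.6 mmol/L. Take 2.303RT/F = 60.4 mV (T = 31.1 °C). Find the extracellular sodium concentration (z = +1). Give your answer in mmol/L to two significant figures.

150 mmol/L

Nernst: E = (60.4/1) · log₁₀([out]/[in]), so log₁₀([out]/[in]) = 56.0 × 1 / 60.4 = 0.9272.
[out]/[in] = 10^(0.9272) = 8.456.
[out] = 8.456 × 17.6 = 148.8 mmol/L.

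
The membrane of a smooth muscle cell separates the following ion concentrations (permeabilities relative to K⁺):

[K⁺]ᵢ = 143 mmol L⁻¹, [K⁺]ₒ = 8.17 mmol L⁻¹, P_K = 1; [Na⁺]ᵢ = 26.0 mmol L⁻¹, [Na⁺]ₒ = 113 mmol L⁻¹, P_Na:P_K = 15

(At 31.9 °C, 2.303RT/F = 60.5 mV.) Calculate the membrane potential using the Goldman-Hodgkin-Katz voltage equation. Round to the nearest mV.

Vm = 60.5 · log₁₀[(Σ P·[cation]ₒ + Σ P·[anion]ᵢ) / (Σ P·[cation]ᵢ + Σ P·[anion]ₒ)]
Numerator = 1×8.17 + 15×113 = 1703
Denominator = 1×143 + 15×26.0 = 533
Vm = 60.5 · log₁₀(3.1954) = 60.5 × (0.5045) = 30.52 mV

31 mV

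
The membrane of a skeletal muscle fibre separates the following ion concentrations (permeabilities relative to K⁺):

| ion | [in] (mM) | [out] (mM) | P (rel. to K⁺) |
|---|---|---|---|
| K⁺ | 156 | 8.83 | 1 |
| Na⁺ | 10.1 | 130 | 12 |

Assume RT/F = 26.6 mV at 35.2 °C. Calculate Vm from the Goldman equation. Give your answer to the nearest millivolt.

46 mV

Vm = 26.6 · ln[(Σ P·[cation]ₒ + Σ P·[anion]ᵢ) / (Σ P·[cation]ᵢ + Σ P·[anion]ₒ)]
Numerator = 1×8.83 + 12×130 = 1569
Denominator = 1×156 + 12×10.1 = 277.2
Vm = 26.6 · ln(5.6596) = 26.6 × (1.7333) = 46.11 mV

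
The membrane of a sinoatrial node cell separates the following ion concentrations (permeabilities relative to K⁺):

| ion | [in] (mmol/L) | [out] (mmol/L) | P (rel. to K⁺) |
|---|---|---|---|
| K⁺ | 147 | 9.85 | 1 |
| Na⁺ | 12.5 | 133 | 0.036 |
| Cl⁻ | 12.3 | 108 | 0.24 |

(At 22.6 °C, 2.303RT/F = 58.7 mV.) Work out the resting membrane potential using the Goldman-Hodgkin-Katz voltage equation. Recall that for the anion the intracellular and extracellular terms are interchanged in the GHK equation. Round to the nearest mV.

Vm = 58.7 · log₁₀[(Σ P·[cation]ₒ + Σ P·[anion]ᵢ) / (Σ P·[cation]ᵢ + Σ P·[anion]ₒ)]
Numerator = 1×9.85 + 0.036×133 + 0.24×12.3 = 17.59
Denominator = 1×147 + 0.036×12.5 + 0.24×108 = 173.4
Vm = 58.7 · log₁₀(0.10146) = 58.7 × (-0.9937) = -58.33 mV

-58 mV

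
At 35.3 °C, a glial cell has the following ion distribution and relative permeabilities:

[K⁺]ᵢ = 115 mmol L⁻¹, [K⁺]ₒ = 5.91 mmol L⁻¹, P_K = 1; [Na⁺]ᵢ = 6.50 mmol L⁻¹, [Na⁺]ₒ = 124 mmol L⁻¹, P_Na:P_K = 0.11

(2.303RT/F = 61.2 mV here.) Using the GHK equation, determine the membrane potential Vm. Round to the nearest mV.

-47 mV

Vm = 61.2 · log₁₀[(Σ P·[cation]ₒ + Σ P·[anion]ᵢ) / (Σ P·[cation]ᵢ + Σ P·[anion]ₒ)]
Numerator = 1×5.91 + 0.11×124 = 19.55
Denominator = 1×115 + 0.11×6.50 = 115.7
Vm = 61.2 · log₁₀(0.16895) = 61.2 × (-0.7722) = -47.26 mV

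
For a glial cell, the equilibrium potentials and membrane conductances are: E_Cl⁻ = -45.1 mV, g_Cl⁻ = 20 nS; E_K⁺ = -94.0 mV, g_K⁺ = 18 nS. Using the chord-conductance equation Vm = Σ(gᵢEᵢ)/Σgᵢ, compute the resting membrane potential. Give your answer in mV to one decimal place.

-68.3 mV

Σ gᵢEᵢ = 20·(-45.1) + 18·(-94.0) = -2594.00
Σ gᵢ = 20 + 18 = 38
Vm = -2594.00 / 38 = -68.26 mV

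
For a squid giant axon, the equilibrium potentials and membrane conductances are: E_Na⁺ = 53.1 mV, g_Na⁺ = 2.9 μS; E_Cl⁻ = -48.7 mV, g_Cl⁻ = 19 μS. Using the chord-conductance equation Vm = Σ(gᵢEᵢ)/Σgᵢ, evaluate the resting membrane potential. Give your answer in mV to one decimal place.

-35.2 mV

Σ gᵢEᵢ = 2.9·(53.1) + 19·(-48.7) = -771.31
Σ gᵢ = 2.9 + 19 = 21.9
Vm = -771.31 / 21.9 = -35.22 mV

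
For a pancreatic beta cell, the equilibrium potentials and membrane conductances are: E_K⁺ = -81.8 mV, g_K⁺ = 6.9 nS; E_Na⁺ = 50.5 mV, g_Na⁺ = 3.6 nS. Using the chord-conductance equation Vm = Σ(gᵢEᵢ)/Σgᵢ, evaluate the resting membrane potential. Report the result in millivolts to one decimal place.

Σ gᵢEᵢ = 6.9·(-81.8) + 3.6·(50.5) = -382.62
Σ gᵢ = 6.9 + 3.6 = 10.5
Vm = -382.62 / 10.5 = -36.44 mV

-36.4 mV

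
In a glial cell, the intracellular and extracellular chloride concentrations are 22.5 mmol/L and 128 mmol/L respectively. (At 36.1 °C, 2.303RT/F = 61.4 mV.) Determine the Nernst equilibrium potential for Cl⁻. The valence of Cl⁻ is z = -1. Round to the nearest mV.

-46 mV

E = (61.4/z) · log₁₀([Cl⁻]_out/[Cl⁻]_in) with z = -1.
For an anion, dividing by z = -1 reverses the sign.
= (61.4/-1) · log₁₀(128/22.5) = -61.40 · log₁₀(5.689)
= -61.40 · (0.7550) = -46.36 mV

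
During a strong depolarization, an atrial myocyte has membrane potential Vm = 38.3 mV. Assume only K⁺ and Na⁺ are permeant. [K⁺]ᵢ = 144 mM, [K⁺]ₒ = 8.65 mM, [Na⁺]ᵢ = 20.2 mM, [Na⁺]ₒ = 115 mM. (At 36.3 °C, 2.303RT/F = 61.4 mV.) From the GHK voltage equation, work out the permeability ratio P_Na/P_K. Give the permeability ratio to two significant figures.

20

Let α = P_Na/P_K. GHK: Vm = 61.4·log₁₀[(Kₒ + α·Naₒ)/(Kᵢ + α·Naᵢ)].
10^(Vm/61.4) = 10^(38.3/61.4) = 4.2051
So 4.2051·(Kᵢ + α·Naᵢ) = Kₒ + α·Naₒ → α = (4.2051·144.0 − 8.65) / (115.0 − 4.2051·20.2)
α = (605.5 − 8.65) / (115.0 − 84.94) = 596.9/30.06 = 19.86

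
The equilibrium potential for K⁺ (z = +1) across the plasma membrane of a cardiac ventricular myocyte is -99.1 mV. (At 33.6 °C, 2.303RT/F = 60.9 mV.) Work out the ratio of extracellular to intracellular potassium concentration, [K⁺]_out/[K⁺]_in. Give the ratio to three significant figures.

0.0236

log₁₀([out]/[in]) = E·z/(60.9) = -99.1 × 1 / 60.9 = -1.6273
[out]/[in] = 10^(-1.6273) = 0.02359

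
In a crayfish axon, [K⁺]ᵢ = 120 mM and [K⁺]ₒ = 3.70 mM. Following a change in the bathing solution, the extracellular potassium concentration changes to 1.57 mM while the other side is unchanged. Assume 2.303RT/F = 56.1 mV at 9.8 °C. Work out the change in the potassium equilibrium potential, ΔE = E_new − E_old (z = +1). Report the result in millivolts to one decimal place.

E_old = (56.1/1)·log₁₀(3.70/120) = -84.77 mV
E_new = (56.1/1)·log₁₀(1.57/120) = -105.65 mV
ΔE = -105.65 − (-84.77) = -20.89 mV

-20.9 mV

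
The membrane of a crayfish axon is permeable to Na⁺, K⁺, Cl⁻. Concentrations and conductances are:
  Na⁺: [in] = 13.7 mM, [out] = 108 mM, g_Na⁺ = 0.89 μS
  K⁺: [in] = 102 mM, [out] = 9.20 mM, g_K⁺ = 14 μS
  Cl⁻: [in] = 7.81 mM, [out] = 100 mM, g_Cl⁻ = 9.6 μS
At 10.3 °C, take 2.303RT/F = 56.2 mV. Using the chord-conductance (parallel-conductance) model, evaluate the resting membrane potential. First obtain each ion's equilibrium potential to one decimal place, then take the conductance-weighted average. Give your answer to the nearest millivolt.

-56 mV

E_Na⁺ = (56.2/1)·log₁₀(108/13.7) = 50.4 mV
E_K⁺ = (56.2/1)·log₁₀(9.20/102) = -58.7 mV
E_Cl⁻ = (56.2/-1)·log₁₀(100/7.81) = -62.2 mV
Vm = (Σ gᵢEᵢ)/(Σ gᵢ) = (0.89·50.4 + 14·-58.7 + 9.6·-62.2) / (0.89 + 14 + 9.6)
= -1374.06 / 24.49 = -56.11 mV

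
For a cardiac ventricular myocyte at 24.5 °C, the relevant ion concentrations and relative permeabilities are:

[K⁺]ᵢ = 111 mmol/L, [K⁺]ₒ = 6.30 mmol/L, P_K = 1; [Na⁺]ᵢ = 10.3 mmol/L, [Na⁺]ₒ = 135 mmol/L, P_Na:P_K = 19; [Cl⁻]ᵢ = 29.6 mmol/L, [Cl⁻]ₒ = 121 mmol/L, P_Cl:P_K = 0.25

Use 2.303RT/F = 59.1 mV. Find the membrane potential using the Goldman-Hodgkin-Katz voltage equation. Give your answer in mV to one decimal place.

52.2 mV

Vm = 59.1 · log₁₀[(Σ P·[cation]ₒ + Σ P·[anion]ᵢ) / (Σ P·[cation]ᵢ + Σ P·[anion]ₒ)]
Numerator = 1×6.30 + 19×135 + 0.25×29.6 = 2579
Denominator = 1×111 + 19×10.3 + 0.25×121 = 337
Vm = 59.1 · log₁₀(7.6531) = 59.1 × (0.8838) = 52.23 mV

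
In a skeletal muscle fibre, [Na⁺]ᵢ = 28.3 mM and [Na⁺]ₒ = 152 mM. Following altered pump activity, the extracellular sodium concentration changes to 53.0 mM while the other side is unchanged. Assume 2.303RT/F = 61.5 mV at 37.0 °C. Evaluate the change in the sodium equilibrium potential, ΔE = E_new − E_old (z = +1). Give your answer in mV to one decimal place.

E_old = (61.5/1)·log₁₀(152/28.3) = 44.90 mV
E_new = (61.5/1)·log₁₀(53.0/28.3) = 16.76 mV
ΔE = 16.76 − (44.90) = -28.14 mV

-28.1 mV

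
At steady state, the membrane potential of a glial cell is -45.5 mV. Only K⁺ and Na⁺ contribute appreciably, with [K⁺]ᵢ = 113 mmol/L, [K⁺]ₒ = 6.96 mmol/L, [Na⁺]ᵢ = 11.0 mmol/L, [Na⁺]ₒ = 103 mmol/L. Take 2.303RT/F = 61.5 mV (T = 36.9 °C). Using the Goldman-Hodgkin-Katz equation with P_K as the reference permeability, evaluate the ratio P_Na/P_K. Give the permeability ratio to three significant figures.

Let α = P_Na/P_K. GHK: Vm = 61.5·log₁₀[(Kₒ + α·Naₒ)/(Kᵢ + α·Naᵢ)].
10^(Vm/61.5) = 10^(-45.5/61.5) = 0.18204
So 0.18204·(Kᵢ + α·Naᵢ) = Kₒ + α·Naₒ → α = (0.18204·113.0 − 6.96) / (103.0 − 0.18204·11.0)
α = (20.57 − 6.96) / (103.0 − 2.002) = 13.61/101 = 0.1348

0.135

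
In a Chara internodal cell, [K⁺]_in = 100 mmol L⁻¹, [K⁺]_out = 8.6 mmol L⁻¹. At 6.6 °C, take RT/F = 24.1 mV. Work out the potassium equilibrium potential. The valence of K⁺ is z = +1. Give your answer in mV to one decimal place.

-59.1 mV

E = (24.1/z) · ln([K⁺]_out/[K⁺]_in) with z = +1.
= (24.1/1) · ln(8.6/100) = 24.10 · ln(0.086)
= 24.10 · (-2.4534) = -59.13 mV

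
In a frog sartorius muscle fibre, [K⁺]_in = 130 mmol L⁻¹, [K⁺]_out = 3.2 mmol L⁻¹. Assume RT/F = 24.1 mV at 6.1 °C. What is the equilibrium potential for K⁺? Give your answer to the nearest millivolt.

-89 mV

E = (24.1/z) · ln([K⁺]_out/[K⁺]_in) with z = +1.
= (24.1/1) · ln(3.2/130) = 24.10 · ln(0.02462)
= 24.10 · (-3.7044) = -89.28 mV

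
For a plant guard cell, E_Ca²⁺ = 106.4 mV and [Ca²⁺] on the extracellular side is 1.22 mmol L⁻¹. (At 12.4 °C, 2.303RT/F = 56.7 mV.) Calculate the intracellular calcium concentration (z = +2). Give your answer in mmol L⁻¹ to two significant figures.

Nernst: E = (56.7/2) · log₁₀([out]/[in]), so log₁₀([out]/[in]) = 106.4 × 2 / 56.7 = 3.7531.
[out]/[in] = 10^(3.7531) = 5664.
[in] = 1.22 / 5664 = 0.0002154 mmol L⁻¹.

0.00022 mmol L⁻¹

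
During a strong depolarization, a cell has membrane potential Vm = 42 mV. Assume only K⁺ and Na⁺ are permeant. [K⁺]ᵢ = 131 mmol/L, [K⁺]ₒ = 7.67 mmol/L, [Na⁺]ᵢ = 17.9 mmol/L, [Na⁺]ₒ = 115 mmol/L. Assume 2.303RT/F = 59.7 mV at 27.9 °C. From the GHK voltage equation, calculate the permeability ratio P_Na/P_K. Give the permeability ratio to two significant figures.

Let α = P_Na/P_K. GHK: Vm = 59.7·log₁₀[(Kₒ + α·Naₒ)/(Kᵢ + α·Naᵢ)].
10^(Vm/59.7) = 10^(42.0/59.7) = 5.0526
So 5.0526·(Kᵢ + α·Naᵢ) = Kₒ + α·Naₒ → α = (5.0526·131.0 − 7.67) / (115.0 − 5.0526·17.9)
α = (661.9 − 7.67) / (115.0 − 90.44) = 654.2/24.56 = 26.64

27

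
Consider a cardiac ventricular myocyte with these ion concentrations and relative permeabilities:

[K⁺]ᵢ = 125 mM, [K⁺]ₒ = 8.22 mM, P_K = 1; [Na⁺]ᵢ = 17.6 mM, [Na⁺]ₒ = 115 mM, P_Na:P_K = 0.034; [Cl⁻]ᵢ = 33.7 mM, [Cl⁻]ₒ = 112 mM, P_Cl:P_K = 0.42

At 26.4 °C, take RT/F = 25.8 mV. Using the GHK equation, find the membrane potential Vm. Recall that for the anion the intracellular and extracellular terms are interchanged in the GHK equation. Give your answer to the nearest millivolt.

-49 mV

Vm = 25.8 · ln[(Σ P·[cation]ₒ + Σ P·[anion]ᵢ) / (Σ P·[cation]ᵢ + Σ P·[anion]ₒ)]
Numerator = 1×8.22 + 0.034×115 + 0.42×33.7 = 26.28
Denominator = 1×125 + 0.034×17.6 + 0.42×112 = 172.6
Vm = 25.8 · ln(0.15225) = 25.8 × (-1.8822) = -48.56 mV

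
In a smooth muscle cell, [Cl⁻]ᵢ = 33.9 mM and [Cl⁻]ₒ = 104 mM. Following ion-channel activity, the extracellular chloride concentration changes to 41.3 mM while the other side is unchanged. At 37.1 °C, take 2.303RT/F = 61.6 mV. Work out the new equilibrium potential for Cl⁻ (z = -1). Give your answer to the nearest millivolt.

-5 mV

After the shift: [Cl⁻]_out = 41.3, [Cl⁻]_in = 33.9 mM.
E_new = (61.6/-1)·log₁₀(41.3/33.9) = -61.60 · (0.0858) = -5.28 mV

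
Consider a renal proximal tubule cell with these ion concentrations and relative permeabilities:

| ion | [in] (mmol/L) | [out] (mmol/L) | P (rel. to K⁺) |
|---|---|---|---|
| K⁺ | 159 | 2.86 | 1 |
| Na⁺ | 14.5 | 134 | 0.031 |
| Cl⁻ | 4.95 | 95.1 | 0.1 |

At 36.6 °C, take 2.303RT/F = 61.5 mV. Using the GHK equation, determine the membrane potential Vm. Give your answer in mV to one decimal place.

-83.2 mV

Vm = 61.5 · log₁₀[(Σ P·[cation]ₒ + Σ P·[anion]ᵢ) / (Σ P·[cation]ᵢ + Σ P·[anion]ₒ)]
Numerator = 1×2.86 + 0.031×134 + 0.1×4.95 = 7.509
Denominator = 1×159 + 0.031×14.5 + 0.1×95.1 = 169
Vm = 61.5 · log₁₀(0.044443) = 61.5 × (-1.3522) = -83.16 mV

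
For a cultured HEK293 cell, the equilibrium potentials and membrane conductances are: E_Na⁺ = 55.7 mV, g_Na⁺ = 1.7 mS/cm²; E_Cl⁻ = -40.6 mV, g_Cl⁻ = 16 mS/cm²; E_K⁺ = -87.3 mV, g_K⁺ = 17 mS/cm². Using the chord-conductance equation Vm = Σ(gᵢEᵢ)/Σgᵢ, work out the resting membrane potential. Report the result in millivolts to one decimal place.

-58.8 mV

Σ gᵢEᵢ = 1.7·(55.7) + 16·(-40.6) + 17·(-87.3) = -2039.01
Σ gᵢ = 1.7 + 16 + 17 = 34.7
Vm = -2039.01 / 34.7 = -58.76 mV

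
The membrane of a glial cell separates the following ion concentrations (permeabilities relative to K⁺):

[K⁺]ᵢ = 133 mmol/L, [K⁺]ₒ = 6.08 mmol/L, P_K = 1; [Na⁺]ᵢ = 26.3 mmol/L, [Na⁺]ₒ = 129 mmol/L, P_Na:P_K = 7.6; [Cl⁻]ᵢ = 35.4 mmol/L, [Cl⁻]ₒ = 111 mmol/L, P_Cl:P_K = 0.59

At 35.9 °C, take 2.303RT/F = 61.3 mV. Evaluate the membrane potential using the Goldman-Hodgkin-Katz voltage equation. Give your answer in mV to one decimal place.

24.7 mV

Vm = 61.3 · log₁₀[(Σ P·[cation]ₒ + Σ P·[anion]ᵢ) / (Σ P·[cation]ᵢ + Σ P·[anion]ₒ)]
Numerator = 1×6.08 + 7.6×129 + 0.59×35.4 = 1007
Denominator = 1×133 + 7.6×26.3 + 0.59×111 = 398.4
Vm = 61.3 · log₁₀(2.5287) = 61.3 × (0.4029) = 24.70 mV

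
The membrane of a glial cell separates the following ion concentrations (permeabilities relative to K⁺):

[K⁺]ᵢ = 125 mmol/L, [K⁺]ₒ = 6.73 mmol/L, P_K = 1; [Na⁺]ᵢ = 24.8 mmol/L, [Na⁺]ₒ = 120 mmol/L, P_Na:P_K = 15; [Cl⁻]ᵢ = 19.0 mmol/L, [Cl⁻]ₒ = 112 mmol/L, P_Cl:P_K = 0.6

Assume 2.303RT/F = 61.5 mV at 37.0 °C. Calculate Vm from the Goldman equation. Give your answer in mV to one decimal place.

Vm = 61.5 · log₁₀[(Σ P·[cation]ₒ + Σ P·[anion]ᵢ) / (Σ P·[cation]ᵢ + Σ P·[anion]ₒ)]
Numerator = 1×6.73 + 15×120 + 0.6×19.0 = 1818
Denominator = 1×125 + 15×24.8 + 0.6×112 = 564.2
Vm = 61.5 · log₁₀(3.2225) = 61.5 × (0.5082) = 31.25 mV

31.3 mV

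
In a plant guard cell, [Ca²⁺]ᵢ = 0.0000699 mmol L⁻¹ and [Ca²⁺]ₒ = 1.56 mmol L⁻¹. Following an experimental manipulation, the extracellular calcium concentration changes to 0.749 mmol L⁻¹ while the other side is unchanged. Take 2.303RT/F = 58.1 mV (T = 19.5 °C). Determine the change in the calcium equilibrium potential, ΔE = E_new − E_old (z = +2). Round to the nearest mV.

-9 mV

E_old = (58.1/2)·log₁₀(1.56/0.0000699) = 126.33 mV
E_new = (58.1/2)·log₁₀(0.749/0.0000699) = 117.07 mV
ΔE = 117.07 − (126.33) = -9.26 mV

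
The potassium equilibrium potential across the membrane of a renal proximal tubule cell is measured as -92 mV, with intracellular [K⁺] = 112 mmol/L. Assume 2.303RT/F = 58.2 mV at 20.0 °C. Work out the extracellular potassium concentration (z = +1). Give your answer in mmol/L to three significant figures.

2.94 mmol/L

Nernst: E = (58.2/1) · log₁₀([out]/[in]), so log₁₀([out]/[in]) = -92.0 × 1 / 58.2 = -1.5808.
[out]/[in] = 10^(-1.5808) = 0.02626.
[out] = 0.02626 × 112 = 2.941 mmol/L.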